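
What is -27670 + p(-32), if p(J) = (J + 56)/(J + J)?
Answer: -221363/8 ≈ -27670.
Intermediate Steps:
p(J) = (56 + J)/(2*J) (p(J) = (56 + J)/((2*J)) = (56 + J)*(1/(2*J)) = (56 + J)/(2*J))
-27670 + p(-32) = -27670 + (1/2)*(56 - 32)/(-32) = -27670 + (1/2)*(-1/32)*24 = -27670 - 3/8 = -221363/8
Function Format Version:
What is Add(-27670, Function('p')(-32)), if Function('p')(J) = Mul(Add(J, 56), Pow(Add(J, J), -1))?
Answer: Rational(-221363, 8) ≈ -27670.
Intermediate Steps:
Function('p')(J) = Mul(Rational(1, 2), Pow(J, -1), Add(56, J)) (Function('p')(J) = Mul(Add(56, J), Pow(Mul(2, J), -1)) = Mul(Add(56, J), Mul(Rational(1, 2), Pow(J, -1))) = Mul(Rational(1, 2), Pow(J, -1), Add(56, J)))
Add(-27670, Function('p')(-32)) = Add(-27670, Mul(Rational(1, 2), Pow(-32, -1), Add(56, -32))) = Add(-27670, Mul(Rational(1, 2), Rational(-1, 32), 24)) = Add(-27670, Rational(-3, 8)) = Rational(-221363, 8)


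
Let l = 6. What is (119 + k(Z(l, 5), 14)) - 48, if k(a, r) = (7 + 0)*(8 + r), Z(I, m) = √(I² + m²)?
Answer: 225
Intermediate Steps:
k(a, r) = 56 + 7*r (k(a, r) = 7*(8 + r) = 56 + 7*r)
(119 + k(Z(l, 5), 14)) - 48 = (119 + (56 + 7*14)) - 48 = (119 + (56 + 98)) - 48 = (119 + 154) - 48 = 273 - 48 = 225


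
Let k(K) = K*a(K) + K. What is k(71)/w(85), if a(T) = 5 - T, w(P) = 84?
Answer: -4615/84 ≈ -54.940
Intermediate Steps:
k(K) = K + K*(5 - K) (k(K) = K*(5 - K) + K = K + K*(5 - K))
k(71)/w(85) = (71*(6 - 1*71))/84 = (71*(6 - 71))*(1/84) = (71*(-65))*(1/84) = -4615*1/84 = -4615/84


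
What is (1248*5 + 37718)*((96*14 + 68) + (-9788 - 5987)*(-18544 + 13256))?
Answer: 3666959304296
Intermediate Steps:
(1248*5 + 37718)*((96*14 + 68) + (-9788 - 5987)*(-18544 + 13256)) = (6240 + 37718)*((1344 + 68) - 15775*(-5288)) = 43958*(1412 + 83418200) = 43958*83419612 = 3666959304296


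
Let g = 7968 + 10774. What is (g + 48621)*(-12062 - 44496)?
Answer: -3809916554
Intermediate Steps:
g = 18742
(g + 48621)*(-12062 - 44496) = (18742 + 48621)*(-12062 - 44496) = 67363*(-56558) = -3809916554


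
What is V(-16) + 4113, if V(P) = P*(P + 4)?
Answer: 4305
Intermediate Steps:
V(P) = P*(4 + P)
V(-16) + 4113 = -16*(4 - 16) + 4113 = -16*(-12) + 4113 = 192 + 4113 = 4305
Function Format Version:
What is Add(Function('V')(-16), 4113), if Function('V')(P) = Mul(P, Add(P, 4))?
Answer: 4305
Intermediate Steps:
Function('V')(P) = Mul(P, Add(4, P))
Add(Function('V')(-16), 4113) = Add(Mul(-16, Add(4, -16)), 4113) = Add(Mul(-16, -12), 4113) = Add(192, 4113) = 4305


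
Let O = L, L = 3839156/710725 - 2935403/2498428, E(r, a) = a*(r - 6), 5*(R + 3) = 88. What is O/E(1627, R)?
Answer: 7505590549593/42024668974083980 ≈ 0.00017860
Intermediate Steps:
R = 73/5 (R = -3 + (⅕)*88 = -3 + 88/5 = 73/5 ≈ 14.600)
E(r, a) = a*(-6 + r)
L = 7505590549593/1775695240300 (L = 3839156*(1/710725) - 2935403*1/2498428 = 3839156/710725 - 2935403/2498428 = 7505590549593/1775695240300 ≈ 4.2268)
O = 7505590549593/1775695240300 ≈ 4.2268
O/E(1627, R) = 7505590549593/(1775695240300*((73*(-6 + 1627)/5))) = 7505590549593/(1775695240300*(((73/5)*1621))) = 7505590549593/(1775695240300*(118333/5)) = (7505590549593/1775695240300)*(5/118333) = 7505590549593/42024668974083980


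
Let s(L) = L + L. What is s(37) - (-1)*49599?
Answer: 49673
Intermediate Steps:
s(L) = 2*L
s(37) - (-1)*49599 = 2*37 - (-1)*49599 = 74 - 1*(-49599) = 74 + 49599 = 49673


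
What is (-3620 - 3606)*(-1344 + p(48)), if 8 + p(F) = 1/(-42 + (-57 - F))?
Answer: 1436131370/147 ≈ 9.7696e+6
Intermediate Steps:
p(F) = -8 + 1/(-99 - F) (p(F) = -8 + 1/(-42 + (-57 - F)) = -8 + 1/(-99 - F))
(-3620 - 3606)*(-1344 + p(48)) = (-3620 - 3606)*(-1344 + (-793 - 8*48)/(99 + 48)) = -7226*(-1344 + (-793 - 384)/147) = -7226*(-1344 + (1/147)*(-1177)) = -7226*(-1344 - 1177/147) = -7226*(-198745/147) = 1436131370/147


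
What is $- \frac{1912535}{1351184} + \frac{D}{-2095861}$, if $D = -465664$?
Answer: $- \frac{3379209771459}{2831893849424} \approx -1.1933$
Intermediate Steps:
$- \frac{1912535}{1351184} + \frac{D}{-2095861} = - \frac{1912535}{1351184} - \frac{465664}{-2095861} = \left(-1912535\right) \frac{1}{1351184} - - \frac{465664}{2095861} = - \frac{1912535}{1351184} + \frac{465664}{2095861} = - \frac{3379209771459}{2831893849424}$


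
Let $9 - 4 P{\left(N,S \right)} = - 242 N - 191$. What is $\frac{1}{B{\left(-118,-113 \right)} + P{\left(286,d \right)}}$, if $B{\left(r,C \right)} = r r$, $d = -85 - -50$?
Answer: $\frac{1}{31277} \approx 3.1972 \cdot 10^{-5}$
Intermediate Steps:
$d = -35$ ($d = -85 + 50 = -35$)
$P{\left(N,S \right)} = 50 + \frac{121 N}{2}$ ($P{\left(N,S \right)} = \frac{9}{4} - \frac{- 242 N - 191}{4} = \frac{9}{4} - \frac{-191 - 242 N}{4} = \frac{9}{4} + \left(\frac{191}{4} + \frac{121 N}{2}\right) = 50 + \frac{121 N}{2}$)
$B{\left(r,C \right)} = r^{2}$
$\frac{1}{B{\left(-118,-113 \right)} + P{\left(286,d \right)}} = \frac{1}{\left(-118\right)^{2} + \left(50 + \frac{121}{2} \cdot 286\right)} = \frac{1}{13924 + \left(50 + 17303\right)} = \frac{1}{13924 + 17353} = \frac{1}{31277}$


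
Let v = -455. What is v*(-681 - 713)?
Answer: 634270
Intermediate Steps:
v*(-681 - 713) = -455*(-681 - 713) = -455*(-1394) = 634270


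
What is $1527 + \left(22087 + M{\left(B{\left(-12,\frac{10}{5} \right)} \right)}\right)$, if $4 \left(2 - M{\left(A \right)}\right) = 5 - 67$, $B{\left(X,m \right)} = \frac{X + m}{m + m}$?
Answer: $\frac{47263}{2} \approx 23632.0$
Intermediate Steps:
$B{\left(X,m \right)} = \frac{X + m}{2 m}$
$M{\left(A \right)} = \frac{35}{2}$ ($M{\left(A \right)} = 2 - \frac{5 - 67}{4} = 2 - - \frac{31}{2} = 2 + \frac{31}{2} = \frac{35}{2}$)
$1527 + \left(22087 + M{\left(B{\left(-12,\frac{10}{5} \right)} \right)}\right) = 1527 + \left(22087 + \frac{35}{2}\right) = 1527 + \frac{44209}{2} = \frac{47263}{2}$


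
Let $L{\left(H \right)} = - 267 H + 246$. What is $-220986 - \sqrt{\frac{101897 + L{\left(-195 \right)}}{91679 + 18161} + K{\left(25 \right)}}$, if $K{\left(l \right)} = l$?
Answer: $-220986 - \frac{\sqrt{1244370495}}{6865} \approx -2.2099 \cdot 10^{5}$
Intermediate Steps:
$L{\left(H \right)} = 246 - 267 H$
$-220986 - \sqrt{\frac{101897 + L{\left(-195 \right)}}{91679 + 18161} + K{\left(25 \right)}} = -220986 - \sqrt{\frac{101897 + \left(246 - -52065\right)}{91679 + 18161} + 25} = -220986 - \sqrt{\frac{101897 + \left(246 + 52065\right)}{109840} + 25} = -220986 - \sqrt{\left(101897 + 52311\right) \frac{1}{109840} + 25} = -220986 - \sqrt{154208 \cdot \frac{1}{109840} + 25} = -220986 - \sqrt{\frac{9638}{6865} + 25} = -220986 - \sqrt{\frac{181263}{6865}} = -220986 - \frac{\sqrt{1244370495}}{6865}$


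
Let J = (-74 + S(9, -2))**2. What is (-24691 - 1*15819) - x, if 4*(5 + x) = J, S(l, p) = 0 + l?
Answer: -166245/4 ≈ -41561.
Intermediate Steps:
S(l, p) = l
J = 4225 (J = (-74 + 9)**2 = (-65)**2 = 4225)
x = 4205/4 (x = -5 + (1/4)*4225 = -5 + 4225/4 = 4205/4 ≈ 1051.3)
(-24691 - 1*15819) - x = (-24691 - 1*15819) - 1*4205/4 = (-24691 - 15819) - 4205/4 = -40510 - 4205/4 = -166245/4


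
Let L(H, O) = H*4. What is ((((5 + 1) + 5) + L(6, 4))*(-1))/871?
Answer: -35/871 ≈ -0.040184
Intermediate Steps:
L(H, O) = 4*H
((((5 + 1) + 5) + L(6, 4))*(-1))/871 = ((((5 + 1) + 5) + 4*6)*(-1))/871 = (((6 + 5) + 24)*(-1))*(1/871) = ((11 + 24)*(-1))*(1/871) = (35*(-1))*(1/871) = -35*1/871 = -35/871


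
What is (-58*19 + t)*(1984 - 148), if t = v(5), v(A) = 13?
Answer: -1999404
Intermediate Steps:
t = 13
(-58*19 + t)*(1984 - 148) = (-58*19 + 13)*(1984 - 148) = (-1102 + 13)*1836 = -1089*1836 = -1999404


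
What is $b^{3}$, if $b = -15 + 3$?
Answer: $-1728$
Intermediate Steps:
$b = -12$
$b^{3} = \left(-12\right)^{3} = -1728$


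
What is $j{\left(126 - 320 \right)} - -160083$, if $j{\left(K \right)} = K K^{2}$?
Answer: $-7141301$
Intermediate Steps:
$j{\left(K \right)} = K^{3}$
$j{\left(126 - 320 \right)} - -160083 = \left(126 - 320\right)^{3} - -160083 = \left(-194\right)^{3} + 160083 = -7301384 + 160083 = -7141301$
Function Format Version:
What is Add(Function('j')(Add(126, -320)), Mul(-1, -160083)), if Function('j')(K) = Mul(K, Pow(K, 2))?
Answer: -7141301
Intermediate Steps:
Function('j')(K) = Pow(K, 3)
Add(Function('j')(Add(126, -320)), Mul(-1, -160083)) = Add(Pow(Add(126, -320), 3), Mul(-1, -160083)) = Add(Pow(-194, 3), 160083) = Add(-7301384, 160083) = -7141301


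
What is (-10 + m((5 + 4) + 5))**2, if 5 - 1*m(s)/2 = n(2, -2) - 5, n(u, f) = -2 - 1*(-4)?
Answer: 36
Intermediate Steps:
n(u, f) = 2 (n(u, f) = -2 + 4 = 2)
m(s) = 16 (m(s) = 10 - 2*(2 - 5) = 10 - 2*(-3) = 10 + 6 = 16)
(-10 + m((5 + 4) + 5))**2 = (-10 + 16)**2 = 6**2 = 36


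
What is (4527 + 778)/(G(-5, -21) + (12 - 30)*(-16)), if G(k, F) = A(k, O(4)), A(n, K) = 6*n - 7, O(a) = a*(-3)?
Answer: 5305/251 ≈ 21.135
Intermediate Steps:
O(a) = -3*a
A(n, K) = -7 + 6*n
G(k, F) = -7 + 6*k
(4527 + 778)/(G(-5, -21) + (12 - 30)*(-16)) = (4527 + 778)/((-7 + 6*(-5)) + (12 - 30)*(-16)) = 5305/((-7 - 30) - 18*(-16)) = 5305/(-37 + 288) = 5305/251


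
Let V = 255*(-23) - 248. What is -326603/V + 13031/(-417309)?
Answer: 136214712824/2551009917 ≈ 53.396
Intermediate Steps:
V = -6113 (V = -5865 - 248 = -6113)
-326603/V + 13031/(-417309) = -326603/(-6113) + 13031/(-417309) = -326603*(-1/6113) + 13031*(-1/417309) = 326603/6113 - 13031/417309 = 136214712824/2551009917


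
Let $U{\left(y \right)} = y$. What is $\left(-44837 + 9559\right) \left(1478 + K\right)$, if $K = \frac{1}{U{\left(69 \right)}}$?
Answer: $- \frac{3597756274}{69} \approx -5.2141 \cdot 10^{7}$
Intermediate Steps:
$K = \frac{1}{69} \approx 0.014493$
$\left(-44837 + 9559\right) \left(1478 + K\right) = \left(-44837 + 9559\right) \left(1478 + \frac{1}{69}\right) = \left(-35278\right) \frac{101983}{69} = - \frac{3597756274}{69}$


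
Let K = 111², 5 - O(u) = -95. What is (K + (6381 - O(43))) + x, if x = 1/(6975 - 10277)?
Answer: 61423803/3302 ≈ 18602.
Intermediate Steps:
O(u) = 100 (O(u) = 5 - 1*(-95) = 5 + 95 = 100)
x = -1/3302 (x = 1/(-3302) = -1/3302 ≈ -0.00030285)
K = 12321
(K + (6381 - O(43))) + x = (12321 + (6381 - 1*100)) - 1/3302 = (12321 + (6381 - 100)) - 1/3302 = (12321 + 6281) - 1/3302 = 18602 - 1/3302 = 61423803/3302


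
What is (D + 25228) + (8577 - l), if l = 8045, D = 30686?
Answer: 56446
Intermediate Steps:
(D + 25228) + (8577 - l) = (30686 + 25228) + (8577 - 1*8045) = 55914 + (8577 - 8045) = 55914 + 532 = 56446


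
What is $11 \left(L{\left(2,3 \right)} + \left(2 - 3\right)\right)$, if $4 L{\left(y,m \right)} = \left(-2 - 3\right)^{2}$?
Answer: $\frac{231}{4} \approx 57.75$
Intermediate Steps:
$L{\left(y,m \right)} = \frac{25}{4}$ ($L{\left(y,m \right)} = \frac{\left(-2 - 3\right)^{2}}{4} = \frac{\left(-5\right)^{2}}{4} = \frac{1}{4} \cdot 25 = \frac{25}{4}$)
$11 \left(L{\left(2,3 \right)} + \left(2 - 3\right)\right) = 11 \left(\frac{25}{4} + \left(2 - 3\right)\right) = 11 \left(\frac{25}{4} - 1\right) = 11 \cdot \frac{21}{4} = \frac{231}{4}$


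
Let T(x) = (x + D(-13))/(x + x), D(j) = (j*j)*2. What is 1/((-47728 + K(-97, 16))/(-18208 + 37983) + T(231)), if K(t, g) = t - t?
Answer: -1305150/1542623 ≈ -0.84606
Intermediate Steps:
K(t, g) = 0
D(j) = 2*j**2 (D(j) = j**2*2 = 2*j**2)
T(x) = (338 + x)/(2*x) (T(x) = (x + 2*(-13)**2)/(x + x) = (x + 2*169)/((2*x)) = (x + 338)*(1/(2*x)) = (338 + x)*(1/(2*x)) = (338 + x)/(2*x))
1/((-47728 + K(-97, 16))/(-18208 + 37983) + T(231)) = 1/((-47728 + 0)/(-18208 + 37983) + (1/2)*(338 + 231)/231) = 1/(-47728/19775 + (1/2)*(1/231)*569) = 1/(-47728*1/19775 + 569/462) = 1/(-47728/19775 + 569/462) = 1/(-1542623/1305150) = -1305150/1542623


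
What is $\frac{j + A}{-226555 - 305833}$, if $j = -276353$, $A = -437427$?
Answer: $\frac{178445}{133097} \approx 1.3407$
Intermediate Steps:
$\frac{j + A}{-226555 - 305833} = \frac{-276353 - 437427}{-226555 - 305833} = - \frac{713780}{-532388} = \left(-713780\right) \left(- \frac{1}{532388}\right) = \frac{178445}{133097}$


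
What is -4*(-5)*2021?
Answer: 40420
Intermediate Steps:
-4*(-5)*2021 = -(-20)*2021 = -1*(-40420) = 40420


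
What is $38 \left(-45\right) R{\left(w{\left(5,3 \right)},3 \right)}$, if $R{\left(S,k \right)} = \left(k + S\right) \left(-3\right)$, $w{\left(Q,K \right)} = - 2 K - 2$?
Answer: $-25650$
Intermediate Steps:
$w{\left(Q,K \right)} = -2 - 2 K$
$R{\left(S,k \right)} = - 3 S - 3 k$ ($R{\left(S,k \right)} = \left(S + k\right) \left(-3\right) = - 3 S - 3 k$)
$38 \left(-45\right) R{\left(w{\left(5,3 \right)},3 \right)} = 38 \left(-45\right) \left(- 3 \left(-2 - 6\right) - 9\right) = - 1710 \left(- 3 \left(-2 - 6\right) - 9\right) = - 1710 \left(\left(-3\right) \left(-8\right) - 9\right) = - 1710 \left(24 - 9\right) = \left(-1710\right) 15 = -25650$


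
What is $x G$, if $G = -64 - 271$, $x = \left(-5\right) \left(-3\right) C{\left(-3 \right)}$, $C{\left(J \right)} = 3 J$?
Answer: $45225$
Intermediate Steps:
$x = -135$ ($x = \left(-5\right) \left(-3\right) 3 \left(-3\right) = 15 \left(-9\right) = -135$)
$G = -335$ ($G = -64 - 271 = -335$)
$x G = \left(-135\right) \left(-335\right) = 45225$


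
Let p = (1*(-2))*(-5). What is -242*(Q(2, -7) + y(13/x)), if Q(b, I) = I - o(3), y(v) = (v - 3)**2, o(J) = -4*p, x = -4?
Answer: -139513/8 ≈ -17439.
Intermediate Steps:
p = 10 (p = -2*(-5) = 10)
o(J) = -40 (o(J) = -4*10 = -40)
y(v) = (-3 + v)**2
Q(b, I) = 40 + I (Q(b, I) = I - 1*(-40) = I + 40 = 40 + I)
-242*(Q(2, -7) + y(13/x)) = -242*((40 - 7) + (-3 + 13/(-4))**2) = -242*(33 + (-3 + 13*(-1/4))**2) = -242*(33 + (-3 - 13/4)**2) = -242*(33 + (-25/4)**2) = -242*(33 + 625/16) = -242*1153/16 = -139513/8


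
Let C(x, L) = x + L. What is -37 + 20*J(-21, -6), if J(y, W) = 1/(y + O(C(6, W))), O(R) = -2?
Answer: -871/23 ≈ -37.870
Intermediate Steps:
C(x, L) = L + x
J(y, W) = 1/(-2 + y) (J(y, W) = 1/(y - 2) = 1/(-2 + y))
-37 + 20*J(-21, -6) = -37 + 20/(-2 - 21) = -37 + 20/(-23) = -37 + 20*(-1/23) = -37 - 20/23 = -871/23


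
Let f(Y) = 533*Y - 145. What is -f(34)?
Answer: -17977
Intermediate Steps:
f(Y) = -145 + 533*Y
-f(34) = -(-145 + 533*34) = -(-145 + 18122) = -1*17977 = -17977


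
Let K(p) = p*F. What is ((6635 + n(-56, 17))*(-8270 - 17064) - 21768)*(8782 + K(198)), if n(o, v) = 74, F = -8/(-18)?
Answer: -1507789781380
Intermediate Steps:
F = 4/9 (F = -8*(-1/18) = 4/9 ≈ 0.44444)
K(p) = 4*p/9 (K(p) = p*(4/9) = 4*p/9)
((6635 + n(-56, 17))*(-8270 - 17064) - 21768)*(8782 + K(198)) = ((6635 + 74)*(-8270 - 17064) - 21768)*(8782 + (4/9)*198) = (6709*(-25334) - 21768)*(8782 + 88) = (-169965806 - 21768)*8870 = -169987574*8870 = -1507789781380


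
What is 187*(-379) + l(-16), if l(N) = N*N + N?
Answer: -70633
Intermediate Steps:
l(N) = N + N² (l(N) = N² + N = N + N²)
187*(-379) + l(-16) = 187*(-379) - 16*(1 - 16) = -70873 - 16*(-15) = -70873 + 240 = -70633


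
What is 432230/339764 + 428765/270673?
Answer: 131335951125/45982470586 ≈ 2.8562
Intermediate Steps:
432230/339764 + 428765/270673 = 432230*(1/339764) + 428765*(1/270673) = 216115/169882 + 428765/270673 = 131335951125/45982470586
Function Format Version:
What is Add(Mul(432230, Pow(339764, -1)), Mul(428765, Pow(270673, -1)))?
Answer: Rational(131335951125, 45982470586) ≈ 2.8562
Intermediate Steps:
Add(Mul(432230, Pow(339764, -1)), Mul(428765, Pow(270673, -1))) = Add(Mul(432230, Rational(1, 339764)), Mul(428765, Rational(1, 270673))) = Add(Rational(216115, 169882), Rational(428765, 270673)) = Rational(131335951125, 45982470586)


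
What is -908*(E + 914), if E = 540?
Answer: -1320232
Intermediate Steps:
-908*(E + 914) = -908*(540 + 914) = -908*1454 = -1320232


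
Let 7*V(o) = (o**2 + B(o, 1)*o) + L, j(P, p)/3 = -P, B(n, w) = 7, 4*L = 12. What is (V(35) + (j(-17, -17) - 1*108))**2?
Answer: 1153476/49 ≈ 23540.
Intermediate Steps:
L = 3 (L = (1/4)*12 = 3)
j(P, p) = -3*P (j(P, p) = 3*(-P) = -3*P)
V(o) = 3/7 + o + o**2/7 (V(o) = ((o**2 + 7*o) + 3)/7 = (3 + o**2 + 7*o)/7 = 3/7 + o + o**2/7)
(V(35) + (j(-17, -17) - 1*108))**2 = ((3/7 + 35 + (1/7)*35**2) + (-3*(-17) - 1*108))**2 = ((3/7 + 35 + (1/7)*1225) + (51 - 108))**2 = ((3/7 + 35 + 175) - 57)**2 = (1473/7 - 57)**2 = (1074/7)**2 = 1153476/49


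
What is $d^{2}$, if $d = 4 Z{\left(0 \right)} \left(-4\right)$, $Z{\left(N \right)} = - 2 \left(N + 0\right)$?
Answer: $0$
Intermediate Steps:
$Z{\left(N \right)} = - 2 N$
$d = 0$ ($d = 4 \left(\left(-2\right) 0\right) \left(-4\right) = 4 \cdot 0 \left(-4\right) = 0 \left(-4\right) = 0$)
$d^{2} = 0^{2} = 0$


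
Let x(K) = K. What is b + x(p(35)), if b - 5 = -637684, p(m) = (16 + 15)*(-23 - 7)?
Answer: -638609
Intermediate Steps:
p(m) = -930 (p(m) = 31*(-30) = -930)
b = -637679 (b = 5 - 637684 = -637679)
b + x(p(35)) = -637679 - 930 = -638609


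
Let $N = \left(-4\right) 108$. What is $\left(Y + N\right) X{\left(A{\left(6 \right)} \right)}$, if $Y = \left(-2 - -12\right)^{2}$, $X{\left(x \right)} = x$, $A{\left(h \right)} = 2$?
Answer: $-664$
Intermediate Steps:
$N = -432$
$Y = 100$ ($Y = \left(-2 + 12\right)^{2} = 10^{2} = 100$)
$\left(Y + N\right) X{\left(A{\left(6 \right)} \right)} = \left(100 - 432\right) 2 = \left(-332\right) 2 = -664$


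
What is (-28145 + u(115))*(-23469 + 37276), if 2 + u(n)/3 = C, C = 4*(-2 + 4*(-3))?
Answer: -391000433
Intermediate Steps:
C = -56 (C = 4*(-2 - 12) = 4*(-14) = -56)
u(n) = -174 (u(n) = -6 + 3*(-56) = -6 - 168 = -174)
(-28145 + u(115))*(-23469 + 37276) = (-28145 - 174)*(-23469 + 37276) = -28319*13807 = -391000433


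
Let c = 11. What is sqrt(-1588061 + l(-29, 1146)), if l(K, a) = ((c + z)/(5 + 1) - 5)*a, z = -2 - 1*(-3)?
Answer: I*sqrt(1591499) ≈ 1261.5*I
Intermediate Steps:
z = 1 (z = -2 + 3 = 1)
l(K, a) = -3*a (l(K, a) = ((11 + 1)/(5 + 1) - 5)*a = (12/6 - 5)*a = (12*(1/6) - 5)*a = (2 - 5)*a = -3*a)
sqrt(-1588061 + l(-29, 1146)) = sqrt(-1588061 - 3*1146) = sqrt(-1588061 - 3438) = sqrt(-1591499) = I*sqrt(1591499)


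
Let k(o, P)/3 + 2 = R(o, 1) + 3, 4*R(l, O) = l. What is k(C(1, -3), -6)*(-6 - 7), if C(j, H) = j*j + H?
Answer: -39/2 ≈ -19.500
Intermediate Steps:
R(l, O) = l/4
C(j, H) = H + j² (C(j, H) = j² + H = H + j²)
k(o, P) = 3 + 3*o/4 (k(o, P) = -6 + 3*(o/4 + 3) = -6 + 3*(3 + o/4) = -6 + (9 + 3*o/4) = 3 + 3*o/4)
k(C(1, -3), -6)*(-6 - 7) = (3 + 3*(-3 + 1²)/4)*(-6 - 7) = (3 + 3*(-3 + 1)/4)*(-13) = (3 + (¾)*(-2))*(-13) = (3 - 3/2)*(-13) = (3/2)*(-13) = -39/2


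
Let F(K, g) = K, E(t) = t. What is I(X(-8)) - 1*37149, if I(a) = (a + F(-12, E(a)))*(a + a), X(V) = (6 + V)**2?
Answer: -37213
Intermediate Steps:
I(a) = 2*a*(-12 + a) (I(a) = (a - 12)*(a + a) = (-12 + a)*(2*a) = 2*a*(-12 + a))
I(X(-8)) - 1*37149 = 2*(6 - 8)**2*(-12 + (6 - 8)**2) - 1*37149 = 2*(-2)**2*(-12 + (-2)**2) - 37149 = 2*4*(-12 + 4) - 37149 = 2*4*(-8) - 37149 = -64 - 37149 = -37213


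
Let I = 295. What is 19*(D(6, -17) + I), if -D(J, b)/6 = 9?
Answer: 4579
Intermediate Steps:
D(J, b) = -54 (D(J, b) = -6*9 = -54)
19*(D(6, -17) + I) = 19*(-54 + 295) = 19*241 = 4579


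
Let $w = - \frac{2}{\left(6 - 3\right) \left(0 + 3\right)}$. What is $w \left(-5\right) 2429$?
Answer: $\frac{24290}{9} \approx 2698.9$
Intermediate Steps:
$w = - \frac{2}{9}$ ($w = - \frac{2}{3 \cdot 3} = - \frac{2}{9} \approx -0.22222$)
$w \left(-5\right) 2429 = \left(- \frac{2}{9}\right) \left(-5\right) 2429 = \frac{10}{9} \cdot 2429 = \frac{24290}{9}$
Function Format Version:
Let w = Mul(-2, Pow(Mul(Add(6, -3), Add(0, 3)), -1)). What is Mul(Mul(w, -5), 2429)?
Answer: Rational(24290, 9) ≈ 2698.9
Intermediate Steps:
w = Rational(-2, 9) (w = Mul(-2, Pow(Mul(3, 3), -1)) = Mul(-2, Pow(9, -1)) = Mul(-2, Rational(1, 9)) = Rational(-2, 9) ≈ -0.22222)
Mul(Mul(w, -5), 2429) = Mul(Mul(Rational(-2, 9), -5), 2429) = Mul(Rational(10, 9), 2429) = Rational(24290, 9)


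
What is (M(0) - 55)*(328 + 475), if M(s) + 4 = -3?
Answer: -49786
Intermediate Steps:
M(s) = -7 (M(s) = -4 - 3 = -7)
(M(0) - 55)*(328 + 475) = (-7 - 55)*(328 + 475) = -62*803 = -49786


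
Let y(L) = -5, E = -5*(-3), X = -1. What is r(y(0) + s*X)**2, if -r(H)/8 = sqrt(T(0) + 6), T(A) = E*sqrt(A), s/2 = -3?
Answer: 384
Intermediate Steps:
E = 15
s = -6 (s = 2*(-3) = -6)
T(A) = 15*sqrt(A)
r(H) = -8*sqrt(6) (r(H) = -8*sqrt(15*sqrt(0) + 6) = -8*sqrt(15*0 + 6) = -8*sqrt(0 + 6) = -8*sqrt(6))
r(y(0) + s*X)**2 = (-8*sqrt(6))**2 = 384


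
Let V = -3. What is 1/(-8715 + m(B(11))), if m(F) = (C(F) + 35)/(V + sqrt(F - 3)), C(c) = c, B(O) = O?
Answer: -8853/78358681 + 92*sqrt(2)/78358681 ≈ -0.00011132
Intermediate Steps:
m(F) = (35 + F)/(-3 + sqrt(-3 + F)) (m(F) = (F + 35)/(-3 + sqrt(F - 3)) = (35 + F)/(-3 + sqrt(-3 + F)))
1/(-8715 + m(B(11))) = 1/(-8715 + (35 + 11)/(-3 + sqrt(-3 + 11))) = 1/(-8715 + 46/(-3 + sqrt(8))) = 1/(-8715 + 46/(-3 + 2*sqrt(2)))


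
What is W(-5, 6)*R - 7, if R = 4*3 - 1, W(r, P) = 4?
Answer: 37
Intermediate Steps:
R = 11 (R = 12 - 1 = 11)
W(-5, 6)*R - 7 = 4*11 - 7 = 44 - 7 = 37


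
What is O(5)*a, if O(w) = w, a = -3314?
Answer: -16570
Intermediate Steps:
O(5)*a = 5*(-3314) = -16570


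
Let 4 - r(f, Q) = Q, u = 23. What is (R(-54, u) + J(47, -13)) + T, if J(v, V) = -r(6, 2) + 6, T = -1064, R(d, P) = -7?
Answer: -1067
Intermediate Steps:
r(f, Q) = 4 - Q
J(v, V) = 4 (J(v, V) = -(4 - 1*2) + 6 = -(4 - 2) + 6 = -1*2 + 6 = -2 + 6 = 4)
(R(-54, u) + J(47, -13)) + T = (-7 + 4) - 1064 = -3 - 1064 = -1067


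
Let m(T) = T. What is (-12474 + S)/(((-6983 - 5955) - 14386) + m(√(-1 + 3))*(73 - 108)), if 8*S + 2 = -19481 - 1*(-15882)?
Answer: 706277583/1493197052 - 3618755*√2/5972788208 ≈ 0.47214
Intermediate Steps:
S = -3601/8 (S = -¼ + (-19481 - 1*(-15882))/8 = -¼ + (-19481 + 15882)/8 = -¼ + (⅛)*(-3599) = -¼ - 3599/8 = -3601/8 ≈ -450.13)
(-12474 + S)/(((-6983 - 5955) - 14386) + m(√(-1 + 3))*(73 - 108)) = (-12474 - 3601/8)/(((-6983 - 5955) - 14386) + √(-1 + 3)*(73 - 108)) = -103393/(8*((-12938 - 14386) + √2*(-35))) = -103393/(8*(-27324 - 35*√2))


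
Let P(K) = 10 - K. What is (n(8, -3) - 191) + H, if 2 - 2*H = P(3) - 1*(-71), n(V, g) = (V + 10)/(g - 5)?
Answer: -925/4 ≈ -231.25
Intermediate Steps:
n(V, g) = (10 + V)/(-5 + g)
H = -38 (H = 1 - ((10 - 1*3) - 1*(-71))/2 = 1 - ((10 - 3) + 71)/2 = 1 - (7 + 71)/2 = 1 - ½*78 = 1 - 39 = -38)
(n(8, -3) - 191) + H = ((10 + 8)/(-5 - 3) - 191) - 38 = (18/(-8) - 191) - 38 = (-⅛*18 - 191) - 38 = (-9/4 - 191) - 38 = -773/4 - 38 = -925/4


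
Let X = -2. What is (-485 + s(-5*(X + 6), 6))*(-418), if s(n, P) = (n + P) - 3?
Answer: 209836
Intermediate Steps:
s(n, P) = -3 + P + n (s(n, P) = (P + n) - 3 = -3 + P + n)
(-485 + s(-5*(X + 6), 6))*(-418) = (-485 + (-3 + 6 - 5*(-2 + 6)))*(-418) = (-485 + (-3 + 6 - 5*4))*(-418) = (-485 + (-3 + 6 - 20))*(-418) = (-485 - 17)*(-418) = -502*(-418) = 209836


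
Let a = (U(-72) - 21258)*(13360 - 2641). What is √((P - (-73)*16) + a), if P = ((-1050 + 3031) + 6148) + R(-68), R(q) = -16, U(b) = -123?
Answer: I*√229173658 ≈ 15138.0*I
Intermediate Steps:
P = 8113 (P = ((-1050 + 3031) + 6148) - 16 = (1981 + 6148) - 16 = 8129 - 16 = 8113)
a = -229182939 (a = (-123 - 21258)*(13360 - 2641) = -21381*10719 = -229182939)
√((P - (-73)*16) + a) = √((8113 - (-73)*16) - 229182939) = √((8113 - 1*(-1168)) - 229182939) = √((8113 + 1168) - 229182939) = √(9281 - 229182939) = √(-229173658) = I*√229173658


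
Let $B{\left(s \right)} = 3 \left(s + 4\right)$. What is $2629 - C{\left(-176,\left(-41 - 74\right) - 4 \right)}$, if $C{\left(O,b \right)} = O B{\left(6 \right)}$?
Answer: $7909$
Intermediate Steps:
$B{\left(s \right)} = 12 + 3 s$ ($B{\left(s \right)} = 3 \left(4 + s\right) = 12 + 3 s$)
$C{\left(O,b \right)} = 30 O$ ($C{\left(O,b \right)} = O \left(12 + 3 \cdot 6\right) = O \left(12 + 18\right) = O 30 = 30 O$)
$2629 - C{\left(-176,\left(-41 - 74\right) - 4 \right)} = 2629 - 30 \left(-176\right) = 2629 - -5280 = 2629 + 5280 = 7909$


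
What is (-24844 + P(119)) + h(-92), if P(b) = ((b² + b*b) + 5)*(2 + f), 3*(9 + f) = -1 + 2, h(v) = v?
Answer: -641348/3 ≈ -2.1378e+5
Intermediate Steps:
f = -26/3 (f = -9 + (-1 + 2)/3 = -9 + (⅓)*1 = -9 + ⅓ = -26/3 ≈ -8.6667)
P(b) = -100/3 - 40*b²/3 (P(b) = ((b² + b*b) + 5)*(2 - 26/3) = ((b² + b²) + 5)*(-20/3) = (2*b² + 5)*(-20/3) = (5 + 2*b²)*(-20/3) = -100/3 - 40*b²/3)
(-24844 + P(119)) + h(-92) = (-24844 + (-100/3 - 40/3*119²)) - 92 = (-24844 + (-100/3 - 40/3*14161)) - 92 = (-24844 + (-100/3 - 566440/3)) - 92 = (-24844 - 566540/3) - 92 = -641072/3 - 92 = -641348/3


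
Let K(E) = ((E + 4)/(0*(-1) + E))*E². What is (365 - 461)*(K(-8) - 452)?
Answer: 40320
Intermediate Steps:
K(E) = E*(4 + E) (K(E) = ((4 + E)/(0 + E))*E² = ((4 + E)/E)*E² = E*(4 + E))
(365 - 461)*(K(-8) - 452) = (365 - 461)*(-8*(4 - 8) - 452) = -96*(-8*(-4) - 452) = -96*(32 - 452) = -96*(-420) = 40320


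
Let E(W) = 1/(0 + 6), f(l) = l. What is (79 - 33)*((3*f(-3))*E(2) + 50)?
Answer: 2231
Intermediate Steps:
E(W) = ⅙ (E(W) = 1/6 = ⅙)
(79 - 33)*((3*f(-3))*E(2) + 50) = (79 - 33)*((3*(-3))*(⅙) + 50) = 46*(-9*⅙ + 50) = 46*(-3/2 + 50) = 46*(97/2) = 2231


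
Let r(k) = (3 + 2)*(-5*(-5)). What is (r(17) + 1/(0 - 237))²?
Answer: 877581376/56169 ≈ 15624.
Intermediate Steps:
r(k) = 125 (r(k) = 5*25 = 125)
(r(17) + 1/(0 - 237))² = (125 + 1/(0 - 237))² = (125 + 1/(-237))² = (125 - 1/237)² = (29624/237)² = 877581376/56169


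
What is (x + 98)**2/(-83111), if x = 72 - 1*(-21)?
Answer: -36481/83111 ≈ -0.43894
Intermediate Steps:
x = 93 (x = 72 + 21 = 93)
(x + 98)**2/(-83111) = (93 + 98)**2/(-83111) = 191**2*(-1/83111) = 36481*(-1/83111) = -36481/83111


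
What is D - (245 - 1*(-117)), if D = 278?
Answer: -84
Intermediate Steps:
D - (245 - 1*(-117)) = 278 - (245 - 1*(-117)) = 278 - (245 + 117) = 278 - 1*362 = 278 - 362 = -84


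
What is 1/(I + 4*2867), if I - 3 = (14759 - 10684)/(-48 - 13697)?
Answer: 2749/31532964 ≈ 8.7179e-5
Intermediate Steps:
I = 7432/2749 (I = 3 + (14759 - 10684)/(-48 - 13697) = 3 + 4075/(-13745) = 3 + 4075*(-1/13745) = 3 - 815/2749 = 7432/2749 ≈ 2.7035)
1/(I + 4*2867) = 1/(7432/2749 + 4*2867) = 1/(7432/2749 + 11468) = 1/(31532964/2749) = 2749/31532964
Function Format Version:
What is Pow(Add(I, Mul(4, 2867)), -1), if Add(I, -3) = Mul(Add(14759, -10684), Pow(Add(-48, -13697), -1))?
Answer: Rational(2749, 31532964) ≈ 8.7179e-5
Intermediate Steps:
I = Rational(7432, 2749) (I = Add(3, Mul(Add(14759, -10684), Pow(Add(-48, -13697), -1))) = Add(3, Mul(4075, Pow(-13745, -1))) = Add(3, Mul(4075, Rational(-1, 13745))) = Add(3, Rational(-815, 2749)) = Rational(7432, 2749) ≈ 2.7035)
Pow(Add(I, Mul(4, 2867)), -1) = Pow(Add(Rational(7432, 2749), Mul(4, 2867)), -1) = Pow(Add(Rational(7432, 2749), 11468), -1) = Pow(Rational(31532964, 2749), -1) = Rational(2749, 31532964)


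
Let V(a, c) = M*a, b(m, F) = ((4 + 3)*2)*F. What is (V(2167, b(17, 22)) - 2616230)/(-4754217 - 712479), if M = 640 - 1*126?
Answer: 187799/683337 ≈ 0.27483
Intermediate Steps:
M = 514 (M = 640 - 126 = 514)
b(m, F) = 14*F (b(m, F) = (7*2)*F = 14*F)
V(a, c) = 514*a
(V(2167, b(17, 22)) - 2616230)/(-4754217 - 712479) = (514*2167 - 2616230)/(-4754217 - 712479) = (1113838 - 2616230)/(-5466696) = -1502392*(-1/5466696) = 187799/683337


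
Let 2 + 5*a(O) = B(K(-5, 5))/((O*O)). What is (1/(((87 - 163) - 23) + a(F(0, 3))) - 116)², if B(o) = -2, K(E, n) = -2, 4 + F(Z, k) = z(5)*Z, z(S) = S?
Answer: 212864122384/15816529 ≈ 13458.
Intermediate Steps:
F(Z, k) = -4 + 5*Z
a(O) = -⅖ - 2/(5*O²) (a(O) = -⅖ + (-2/O²)/5 = -⅖ - 2/(5*O²))
(1/(((87 - 163) - 23) + a(F(0, 3))) - 116)² = (1/(((87 - 163) - 23) + (-⅖ - 2/(5*(-4 + 5*0)²))) - 116)² = (1/((-76 - 23) + (-⅖ - 2/(5*(-4 + 0)²))) - 116)² = (1/(-99 + (-⅖ - ⅖/(-4)²)) - 116)² = (1/(-99 + (-⅖ - ⅖*1/16)) - 116)² = (1/(-99 + (-⅖ - 1/40)) - 116)² = (1/(-99 - 17/40) - 116)² = (1/(-3977/40) - 116)² = (-40/3977 - 116)² = (-461372/3977)² = 212864122384/15816529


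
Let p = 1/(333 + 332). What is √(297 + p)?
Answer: √131341490/665 ≈ 17.234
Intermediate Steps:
p = 1/665 ≈ 0.0015038
√(297 + p) = √(297 + 1/665) = √(197506/665) = √131341490/665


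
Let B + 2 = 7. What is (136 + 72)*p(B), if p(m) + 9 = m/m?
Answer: -1664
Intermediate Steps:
B = 5 (B = -2 + 7 = 5)
p(m) = -8 (p(m) = -9 + m/m = -9 + 1 = -8)
(136 + 72)*p(B) = (136 + 72)*(-8) = 208*(-8) = -1664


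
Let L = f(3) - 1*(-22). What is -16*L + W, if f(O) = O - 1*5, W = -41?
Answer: -361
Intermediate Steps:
f(O) = -5 + O (f(O) = O - 5 = -5 + O)
L = 20 (L = (-5 + 3) - 1*(-22) = -2 + 22 = 20)
-16*L + W = -16*20 - 41 = -320 - 41 = -361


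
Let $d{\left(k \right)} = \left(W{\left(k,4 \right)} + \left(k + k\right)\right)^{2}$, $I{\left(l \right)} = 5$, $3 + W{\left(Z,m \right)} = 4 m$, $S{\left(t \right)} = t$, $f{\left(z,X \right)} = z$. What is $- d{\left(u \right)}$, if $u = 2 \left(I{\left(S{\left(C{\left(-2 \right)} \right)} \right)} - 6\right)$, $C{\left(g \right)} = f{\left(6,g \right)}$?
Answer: $-81$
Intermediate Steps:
$C{\left(g \right)} = 6$
$W{\left(Z,m \right)} = -3 + 4 m$
$u = -2$ ($u = 2 \left(5 - 6\right) = 2 \left(-1\right) = -2$)
$d{\left(k \right)} = \left(13 + 2 k\right)^{2}$ ($d{\left(k \right)} = \left(\left(-3 + 4 \cdot 4\right) + \left(k + k\right)\right)^{2} = \left(\left(-3 + 16\right) + 2 k\right)^{2} = \left(13 + 2 k\right)^{2}$)
$- d{\left(u \right)} = - \left(13 + 2 \left(-2\right)\right)^{2} = - \left(13 - 4\right)^{2} = - 9^{2} = \left(-1\right) 81 = -81$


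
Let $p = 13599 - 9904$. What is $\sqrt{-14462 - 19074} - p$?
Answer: $-3695 + 16 i \sqrt{131} \approx -3695.0 + 183.13 i$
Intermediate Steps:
$p = 3695$ ($p = 13599 - 9904 = 3695$)
$\sqrt{-14462 - 19074} - p = \sqrt{-14462 - 19074} - 3695 = \sqrt{-33536} - 3695 = 16 i \sqrt{131} - 3695 = -3695 + 16 i \sqrt{131}$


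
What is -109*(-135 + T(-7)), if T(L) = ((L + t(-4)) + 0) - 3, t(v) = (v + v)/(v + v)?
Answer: 15696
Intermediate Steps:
t(v) = 1 (t(v) = (2*v)/((2*v)) = (2*v)*(1/(2*v)) = 1)
T(L) = -2 + L (T(L) = ((L + 1) + 0) - 3 = ((1 + L) + 0) - 3 = (1 + L) - 3 = -2 + L)
-109*(-135 + T(-7)) = -109*(-135 + (-2 - 7)) = -109*(-135 - 9) = -109*(-144) = 15696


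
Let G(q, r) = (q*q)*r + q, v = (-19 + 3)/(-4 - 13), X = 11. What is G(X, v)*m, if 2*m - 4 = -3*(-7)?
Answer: 53075/34 ≈ 1561.0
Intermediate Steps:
v = 16/17 (v = -16/(-17) = -16*(-1/17) = 16/17 ≈ 0.94118)
G(q, r) = q + r*q² (G(q, r) = q²*r + q = r*q² + q = q + r*q²)
m = 25/2 (m = 2 + (-3*(-7))/2 = 2 + (½)*21 = 2 + 21/2 = 25/2 ≈ 12.500)
G(X, v)*m = (11*(1 + 11*(16/17)))*(25/2) = (11*(1 + 176/17))*(25/2) = (11*(193/17))*(25/2) = (2123/17)*(25/2) = 53075/34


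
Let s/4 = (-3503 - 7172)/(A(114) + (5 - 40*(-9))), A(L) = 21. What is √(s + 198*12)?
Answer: √84383074/193 ≈ 47.596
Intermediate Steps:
s = -21350/193 (s = 4*((-3503 - 7172)/(21 + (5 - 40*(-9)))) = 4*(-10675/(21 + (5 + 360))) = 4*(-10675/(21 + 365)) = 4*(-10675/386) = -21350/193 ≈ -110.62)
√(s + 198*12) = √(-21350/193 + 198*12) = √(-21350/193 + 2376) = √(437218/193) = √84383074/193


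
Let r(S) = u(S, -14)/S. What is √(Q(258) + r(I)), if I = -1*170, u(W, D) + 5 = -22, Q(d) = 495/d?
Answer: √27752415/3655 ≈ 1.4413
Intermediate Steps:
u(W, D) = -27 (u(W, D) = -5 - 22 = -27)
I = -170
r(S) = -27/S
√(Q(258) + r(I)) = √(495/258 - 27/(-170)) = √(495*(1/258) - 27*(-1/170)) = √(165/86 + 27/170) = √(7593/3655) = √27752415/3655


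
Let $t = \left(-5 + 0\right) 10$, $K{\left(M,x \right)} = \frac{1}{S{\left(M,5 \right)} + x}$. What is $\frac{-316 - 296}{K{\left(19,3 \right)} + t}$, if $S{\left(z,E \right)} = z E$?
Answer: $\frac{19992}{1633} \approx 12.242$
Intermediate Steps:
$S{\left(z,E \right)} = E z$
$K{\left(M,x \right)} = \frac{1}{x + 5 M}$ ($K{\left(M,x \right)} = \frac{1}{5 M + x} = \frac{1}{x + 5 M}$)
$t = -50$ ($t = \left(-5\right) 10 = -50$)
$\frac{-316 - 296}{K{\left(19,3 \right)} + t} = \frac{-316 - 296}{\frac{1}{3 + 5 \cdot 19} - 50} = - \frac{612}{\frac{1}{3 + 95} - 50} = - \frac{612}{\frac{1}{98} - 50} = - \frac{612}{- \frac{4899}{98}} = \left(-612\right) \left(- \frac{98}{4899}\right) = \frac{19992}{1633}$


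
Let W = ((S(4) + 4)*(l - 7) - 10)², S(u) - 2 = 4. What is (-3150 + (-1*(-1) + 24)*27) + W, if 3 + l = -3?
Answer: 17125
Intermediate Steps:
l = -6 (l = -3 - 3 = -6)
S(u) = 6 (S(u) = 2 + 4 = 6)
W = 19600 (W = ((6 + 4)*(-6 - 7) - 10)² = (10*(-13) - 10)² = (-130 - 10)² = (-140)² = 19600)
(-3150 + (-1*(-1) + 24)*27) + W = (-3150 + (-1*(-1) + 24)*27) + 19600 = (-3150 + (1 + 24)*27) + 19600 = (-3150 + 25*27) + 19600 = (-3150 + 675) + 19600 = -2475 + 19600 = 17125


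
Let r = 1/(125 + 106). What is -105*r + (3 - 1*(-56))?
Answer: 644/11 ≈ 58.545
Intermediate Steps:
r = 1/231 ≈ 0.0043290
-105*r + (3 - 1*(-56)) = -105*1/231 + (3 - 1*(-56)) = -5/11 + (3 + 56) = -5/11 + 59 = 644/11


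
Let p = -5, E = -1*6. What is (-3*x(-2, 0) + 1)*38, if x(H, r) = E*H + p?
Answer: -760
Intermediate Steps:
E = -6
x(H, r) = -5 - 6*H (x(H, r) = -6*H - 5 = -5 - 6*H)
(-3*x(-2, 0) + 1)*38 = (-3*(-5 - 6*(-2)) + 1)*38 = (-3*(-5 + 12) + 1)*38 = (-3*7 + 1)*38 = (-21 + 1)*38 = -20*38 = -760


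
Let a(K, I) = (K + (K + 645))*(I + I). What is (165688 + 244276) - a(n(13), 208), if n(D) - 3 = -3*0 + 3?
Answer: 136652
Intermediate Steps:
n(D) = 6 (n(D) = 3 + (-3*0 + 3) = 3 + (0 + 3) = 3 + 3 = 6)
a(K, I) = 2*I*(645 + 2*K) (a(K, I) = (K + (645 + K))*(2*I) = (645 + 2*K)*(2*I) = 2*I*(645 + 2*K))
(165688 + 244276) - a(n(13), 208) = (165688 + 244276) - 2*208*(645 + 2*6) = 409964 - 2*208*(645 + 12) = 409964 - 2*208*657 = 409964 - 1*273312 = 409964 - 273312 = 136652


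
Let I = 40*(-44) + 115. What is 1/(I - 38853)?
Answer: -1/40498 ≈ -2.4693e-5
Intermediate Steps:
I = -1645 (I = -1760 + 115 = -1645)
1/(I - 38853) = 1/(-1645 - 38853) = 1/(-40498) = -1/40498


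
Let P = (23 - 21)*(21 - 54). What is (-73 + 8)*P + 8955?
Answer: 13245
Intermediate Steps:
P = -66 (P = 2*(-33) = -66)
(-73 + 8)*P + 8955 = (-73 + 8)*(-66) + 8955 = -65*(-66) + 8955 = 4290 + 8955 = 13245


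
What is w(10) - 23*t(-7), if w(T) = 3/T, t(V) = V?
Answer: 1613/10 ≈ 161.30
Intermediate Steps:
w(10) - 23*t(-7) = 3/10 - 23*(-7) = 3*(1/10) + 161 = 3/10 + 161 = 1613/10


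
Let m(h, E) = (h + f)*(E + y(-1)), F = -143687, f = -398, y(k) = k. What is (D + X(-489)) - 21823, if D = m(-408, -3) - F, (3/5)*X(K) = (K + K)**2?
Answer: 1719228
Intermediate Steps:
X(K) = 20*K**2/3 (X(K) = 5*(K + K)**2/3 = 5*(2*K)**2/3 = 5*(4*K**2)/3 = 20*K**2/3)
m(h, E) = (-1 + E)*(-398 + h) (m(h, E) = (h - 398)*(E - 1) = (-398 + h)*(-1 + E) = (-1 + E)*(-398 + h))
D = 146911 (D = (398 - 1*(-408) - 398*(-3) - 3*(-408)) - 1*(-143687) = (398 + 408 + 1194 + 1224) + 143687 = 3224 + 143687 = 146911)
(D + X(-489)) - 21823 = (146911 + (20/3)*(-489)**2) - 21823 = (146911 + (20/3)*239121) - 21823 = (146911 + 1594140) - 21823 = 1741051 - 21823 = 1719228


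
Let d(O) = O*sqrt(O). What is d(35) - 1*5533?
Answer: -5533 + 35*sqrt(35) ≈ -5325.9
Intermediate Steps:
d(O) = O**(3/2)
d(35) - 1*5533 = 35**(3/2) - 1*5533 = 35*sqrt(35) - 5533 = -5533 + 35*sqrt(35)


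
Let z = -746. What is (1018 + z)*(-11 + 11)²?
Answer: 0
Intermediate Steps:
(1018 + z)*(-11 + 11)² = (1018 - 746)*(-11 + 11)² = 272*0² = 272*0 = 0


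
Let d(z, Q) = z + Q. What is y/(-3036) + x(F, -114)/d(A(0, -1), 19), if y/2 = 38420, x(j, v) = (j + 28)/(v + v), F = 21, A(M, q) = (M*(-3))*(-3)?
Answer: -27751637/1095996 ≈ -25.321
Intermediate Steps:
A(M, q) = 9*M (A(M, q) = -3*M*(-3) = 9*M)
d(z, Q) = Q + z
x(j, v) = (28 + j)/(2*v) (x(j, v) = (28 + j)/((2*v)) = (28 + j)*(1/(2*v)) = (28 + j)/(2*v))
y = 76840 (y = 2*38420 = 76840)
y/(-3036) + x(F, -114)/d(A(0, -1), 19) = 76840/(-3036) + ((½)*(28 + 21)/(-114))/(19 + 9*0) = 76840*(-1/3036) + ((½)*(-1/114)*49)/(19 + 0) = -19210/759 - 49/228/19 = -19210/759 - 49/228*1/19 = -19210/759 - 49/4332 = -27751637/1095996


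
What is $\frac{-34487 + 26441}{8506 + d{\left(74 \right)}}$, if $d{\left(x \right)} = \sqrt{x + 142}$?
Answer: $- \frac{17109819}{18087955} + \frac{12069 \sqrt{6}}{18087955} \approx -0.94429$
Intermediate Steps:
$d{\left(x \right)} = \sqrt{142 + x}$
$\frac{-34487 + 26441}{8506 + d{\left(74 \right)}} = \frac{-34487 + 26441}{8506 + \sqrt{142 + 74}} = - \frac{8046}{8506 + \sqrt{216}} = - \frac{8046}{8506 + 6 \sqrt{6}}$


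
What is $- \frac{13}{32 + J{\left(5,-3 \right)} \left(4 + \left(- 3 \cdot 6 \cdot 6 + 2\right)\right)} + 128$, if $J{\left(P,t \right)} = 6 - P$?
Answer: $\frac{8973}{70} \approx 128.19$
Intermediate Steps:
$- \frac{13}{32 + J{\left(5,-3 \right)} \left(4 + \left(- 3 \cdot 6 \cdot 6 + 2\right)\right)} + 128 = - \frac{13}{32 + \left(6 - 5\right) \left(4 + \left(- 3 \cdot 6 \cdot 6 + 2\right)\right)} + 128 = - \frac{13}{32 + \left(6 - 5\right) \left(4 + \left(\left(-3\right) 36 + 2\right)\right)} + 128 = - \frac{13}{32 + 1 \left(4 + \left(-108 + 2\right)\right)} + 128 = - \frac{13}{32 + 1 \left(4 - 106\right)} + 128 = - \frac{13}{32 + 1 \left(-102\right)} + 128 = - \frac{13}{32 - 102} + 128 = - \frac{13}{-70} + 128 = \left(-13\right) \left(- \frac{1}{70}\right) + 128 = \frac{13}{70} + 128 = \frac{8973}{70}$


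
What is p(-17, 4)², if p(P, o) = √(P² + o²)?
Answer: 305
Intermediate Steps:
p(-17, 4)² = (√((-17)² + 4²))² = (√(289 + 16))² = (√305)² = 305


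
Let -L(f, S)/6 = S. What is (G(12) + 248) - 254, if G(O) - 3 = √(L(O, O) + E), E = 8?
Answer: -3 + 8*I ≈ -3.0 + 8.0*I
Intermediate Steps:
L(f, S) = -6*S
G(O) = 3 + √(8 - 6*O) (G(O) = 3 + √(-6*O + 8) = 3 + √(8 - 6*O))
(G(12) + 248) - 254 = ((3 + √(8 - 6*12)) + 248) - 254 = ((3 + √(8 - 72)) + 248) - 254 = ((3 + √(-64)) + 248) - 254 = ((3 + 8*I) + 248) - 254 = (251 + 8*I) - 254 = -3 + 8*I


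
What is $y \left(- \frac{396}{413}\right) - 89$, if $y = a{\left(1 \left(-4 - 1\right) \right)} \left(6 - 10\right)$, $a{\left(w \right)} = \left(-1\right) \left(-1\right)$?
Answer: $- \frac{35173}{413} \approx -85.165$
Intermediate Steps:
$a{\left(w \right)} = 1$
$y = -4$ ($y = 1 \left(6 - 10\right) = 1 \left(-4\right) = -4$)
$y \left(- \frac{396}{413}\right) - 89 = - 4 \left(- \frac{396}{413}\right) - 89 = - 4 \left(\left(-396\right) \frac{1}{413}\right) - 89 = \left(-4\right) \left(- \frac{396}{413}\right) - 89 = \frac{1584}{413} - 89 = - \frac{35173}{413}$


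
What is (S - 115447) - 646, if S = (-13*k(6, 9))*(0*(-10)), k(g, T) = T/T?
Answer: -116093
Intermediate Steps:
k(g, T) = 1
S = 0 (S = (-13*1)*(0*(-10)) = -13*0 = 0)
(S - 115447) - 646 = (0 - 115447) - 646 = -115447 - 646 = -116093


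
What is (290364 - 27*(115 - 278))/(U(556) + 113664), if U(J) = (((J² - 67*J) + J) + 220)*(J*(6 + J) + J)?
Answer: 294765/85350328144 ≈ 3.4536e-6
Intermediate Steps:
U(J) = (J + J*(6 + J))*(220 + J² - 66*J) (U(J) = ((J² - 66*J) + 220)*(J + J*(6 + J)) = (220 + J² - 66*J)*(J + J*(6 + J)) = (J + J*(6 + J))*(220 + J² - 66*J))
(290364 - 27*(115 - 278))/(U(556) + 113664) = (290364 - 27*(115 - 278))/(556*(1540 + 556³ - 242*556 - 59*556²) + 113664) = (290364 - 27*(-163))/(556*(1540 + 171879616 - 134552 - 59*309136) + 113664) = (290364 + 4401)/(556*(1540 + 171879616 - 134552 - 18239024) + 113664) = 294765/(556*153507580 + 113664) = 294765/(85350214480 + 113664) = 294765/85350328144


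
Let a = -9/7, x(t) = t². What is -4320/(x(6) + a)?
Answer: -1120/9 ≈ -124.44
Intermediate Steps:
a = -9/7 (a = -9*⅐ = -9/7 ≈ -1.2857)
-4320/(x(6) + a) = -4320/(6² - 9/7) = -4320/(36 - 9/7) = -4320/(243/7) = (7/243)*(-4320) = -1120/9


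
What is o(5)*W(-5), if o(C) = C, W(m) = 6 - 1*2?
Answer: 20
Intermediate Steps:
W(m) = 4 (W(m) = 6 - 2 = 4)
o(5)*W(-5) = 5*4 = 20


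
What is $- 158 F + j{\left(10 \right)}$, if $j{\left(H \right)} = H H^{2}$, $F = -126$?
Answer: $20908$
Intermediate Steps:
$j{\left(H \right)} = H^{3}$
$- 158 F + j{\left(10 \right)} = \left(-158\right) \left(-126\right) + 10^{3} = 19908 + 1000 = 20908$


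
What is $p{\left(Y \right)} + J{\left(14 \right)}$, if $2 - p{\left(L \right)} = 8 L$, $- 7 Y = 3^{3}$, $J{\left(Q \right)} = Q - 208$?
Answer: $- \frac{1128}{7} \approx -161.14$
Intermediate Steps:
$J{\left(Q \right)} = -208 + Q$
$Y = - \frac{27}{7}$ ($Y = - \frac{3^{3}}{7} = \left(- \frac{1}{7}\right) 27 = - \frac{27}{7} \approx -3.8571$)
$p{\left(L \right)} = 2 - 8 L$
$p{\left(Y \right)} + J{\left(14 \right)} = \left(2 - - \frac{216}{7}\right) + \left(-208 + 14\right) = \left(2 + \frac{216}{7}\right) - 194 = \frac{230}{7} - 194 = - \frac{1128}{7}$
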